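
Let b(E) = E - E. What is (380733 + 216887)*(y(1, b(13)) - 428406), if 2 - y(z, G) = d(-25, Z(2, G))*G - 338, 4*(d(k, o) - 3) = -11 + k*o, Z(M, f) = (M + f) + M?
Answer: -255820802920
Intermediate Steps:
Z(M, f) = f + 2*M
d(k, o) = ¼ + k*o/4 (d(k, o) = 3 + (-11 + k*o)/4 = 3 + (-11/4 + k*o/4) = ¼ + k*o/4)
b(E) = 0
y(z, G) = 340 - G*(-99/4 - 25*G/4) (y(z, G) = 2 - ((¼ + (¼)*(-25)*(G + 2*2))*G - 338) = 2 - ((¼ + (¼)*(-25)*(G + 4))*G - 338) = 2 - ((¼ + (¼)*(-25)*(4 + G))*G - 338) = 2 - ((¼ + (-25 - 25*G/4))*G - 338) = 2 - ((-99/4 - 25*G/4)*G - 338) = 2 - (G*(-99/4 - 25*G/4) - 338) = 2 - (-338 + G*(-99/4 - 25*G/4)) = 2 + (338 - G*(-99/4 - 25*G/4)) = 340 - G*(-99/4 - 25*G/4))
(380733 + 216887)*(y(1, b(13)) - 428406) = (380733 + 216887)*((340 + (¼)*0*(99 + 25*0)) - 428406) = 597620*((340 + (¼)*0*(99 + 0)) - 428406) = 597620*((340 + (¼)*0*99) - 428406) = 597620*((340 + 0) - 428406) = 597620*(340 - 428406) = 597620*(-428066) = -255820802920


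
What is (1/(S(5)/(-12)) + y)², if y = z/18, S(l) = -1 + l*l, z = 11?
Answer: 1/81 ≈ 0.012346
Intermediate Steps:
S(l) = -1 + l²
y = 11/18 ≈ 0.61111
(1/(S(5)/(-12)) + y)² = (1/((-1 + 5²)/(-12)) + 11/18)² = (1/((-1 + 25)*(-1/12)) + 11/18)² = (1/(24*(-1/12)) + 11/18)² = (1/(-2) + 11/18)² = (-½ + 11/18)² = (⅑)² = 1/81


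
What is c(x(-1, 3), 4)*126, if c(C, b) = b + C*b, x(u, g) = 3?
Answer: 2016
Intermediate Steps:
c(x(-1, 3), 4)*126 = (4*(1 + 3))*126 = (4*4)*126 = 16*126 = 2016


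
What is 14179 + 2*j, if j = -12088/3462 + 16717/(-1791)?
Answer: 14626169899/1033407 ≈ 14153.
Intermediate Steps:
j = -13253977/1033407 (j = -12088*1/3462 + 16717*(-1/1791) = -6044/1731 - 16717/1791 = -13253977/1033407 ≈ -12.826)
14179 + 2*j = 14179 + 2*(-13253977/1033407) = 14179 - 26507954/1033407 = 14626169899/1033407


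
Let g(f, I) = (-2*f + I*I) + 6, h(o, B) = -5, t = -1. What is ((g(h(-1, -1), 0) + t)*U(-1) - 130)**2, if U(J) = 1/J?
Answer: 21025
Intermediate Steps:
g(f, I) = 6 + I**2 - 2*f (g(f, I) = (-2*f + I**2) + 6 = (I**2 - 2*f) + 6 = 6 + I**2 - 2*f)
((g(h(-1, -1), 0) + t)*U(-1) - 130)**2 = (((6 + 0**2 - 2*(-5)) - 1)/(-1) - 130)**2 = (((6 + 0 + 10) - 1)*(-1) - 130)**2 = ((16 - 1)*(-1) - 130)**2 = (15*(-1) - 130)**2 = (-15 - 130)**2 = (-145)**2 = 21025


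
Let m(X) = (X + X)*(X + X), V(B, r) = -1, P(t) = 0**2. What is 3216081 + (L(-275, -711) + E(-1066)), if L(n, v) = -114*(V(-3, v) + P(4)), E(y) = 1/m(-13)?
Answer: 2174147821/676 ≈ 3.2162e+6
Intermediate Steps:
P(t) = 0
m(X) = 4*X**2 (m(X) = (2*X)*(2*X) = 4*X**2)
E(y) = 1/676 (E(y) = 1/(4*(-13)**2) = 1/(4*169) = 1/676)
L(n, v) = 114 (L(n, v) = -114*(-1 + 0) = -114*(-1) = 114)
3216081 + (L(-275, -711) + E(-1066)) = 3216081 + (114 + 1/676) = 3216081 + 77065/676 = 2174147821/676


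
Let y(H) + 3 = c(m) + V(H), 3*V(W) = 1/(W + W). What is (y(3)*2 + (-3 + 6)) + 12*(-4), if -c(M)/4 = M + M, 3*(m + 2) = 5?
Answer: -410/9 ≈ -45.556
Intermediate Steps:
m = -⅓ (m = -2 + (⅓)*5 = -2 + 5/3 = -⅓ ≈ -0.33333)
c(M) = -8*M (c(M) = -4*(M + M) = -8*M)
V(W) = 1/(6*W) (V(W) = 1/(3*(W + W)) = 1/(3*((2*W))) = (1/(2*W))/3 = 1/(6*W))
y(H) = -⅓ + 1/(6*H) (y(H) = -3 + (-8*(-⅓) + 1/(6*H)) = -3 + (8/3 + 1/(6*H)) = -⅓ + 1/(6*H))
(y(3)*2 + (-3 + 6)) + 12*(-4) = (((⅙)*(1 - 2*3)/3)*2 + (-3 + 6)) + 12*(-4) = (((⅙)*(⅓)*(1 - 6))*2 + 3) - 48 = (((⅙)*(⅓)*(-5))*2 + 3) - 48 = (-5/18*2 + 3) - 48 = (-5/9 + 3) - 48 = 22/9 - 48 = -410/9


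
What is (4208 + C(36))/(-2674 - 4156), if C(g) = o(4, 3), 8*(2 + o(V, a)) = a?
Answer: -33651/54640 ≈ -0.61587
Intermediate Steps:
o(V, a) = -2 + a/8
C(g) = -13/8 (C(g) = -2 + (⅛)*3 = -2 + 3/8 = -13/8)
(4208 + C(36))/(-2674 - 4156) = (4208 - 13/8)/(-2674 - 4156) = (33651/8)/(-6830) = (33651/8)*(-1/6830) = -33651/54640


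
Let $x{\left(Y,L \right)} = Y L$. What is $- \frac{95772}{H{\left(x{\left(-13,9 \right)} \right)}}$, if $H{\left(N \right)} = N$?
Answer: $\frac{31924}{39} \approx 818.56$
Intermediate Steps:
$x{\left(Y,L \right)} = L Y$
$- \frac{95772}{H{\left(x{\left(-13,9 \right)} \right)}} = - \frac{95772}{9 \left(-13\right)} = - \frac{95772}{-117} = \left(-95772\right) \left(- \frac{1}{117}\right) = \frac{31924}{39}$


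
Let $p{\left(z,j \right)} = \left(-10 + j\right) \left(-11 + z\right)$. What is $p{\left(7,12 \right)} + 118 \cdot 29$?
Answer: $3414$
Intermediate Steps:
$p{\left(z,j \right)} = \left(-11 + z\right) \left(-10 + j\right)$
$p{\left(7,12 \right)} + 118 \cdot 29 = \left(110 - 132 - 70 + 12 \cdot 7\right) + 118 \cdot 29 = \left(110 - 132 - 70 + 84\right) + 3422 = -8 + 3422 = 3414$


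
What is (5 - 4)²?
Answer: 1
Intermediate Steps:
(5 - 4)² = 1² = 1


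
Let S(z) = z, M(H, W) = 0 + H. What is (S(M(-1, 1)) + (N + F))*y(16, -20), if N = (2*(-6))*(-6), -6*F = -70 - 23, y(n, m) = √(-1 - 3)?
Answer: 173*I ≈ 173.0*I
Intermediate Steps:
M(H, W) = H
y(n, m) = 2*I (y(n, m) = √(-4) = 2*I)
F = 31/2 (F = -(-70 - 23)/6 = -⅙*(-93) = 31/2 ≈ 15.500)
N = 72 (N = -12*(-6) = 72)
(S(M(-1, 1)) + (N + F))*y(16, -20) = (-1 + (72 + 31/2))*(2*I) = (-1 + 175/2)*(2*I) = 173*(2*I)/2 = 173*I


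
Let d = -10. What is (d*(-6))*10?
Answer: 600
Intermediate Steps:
(d*(-6))*10 = -10*(-6)*10 = 60*10 = 600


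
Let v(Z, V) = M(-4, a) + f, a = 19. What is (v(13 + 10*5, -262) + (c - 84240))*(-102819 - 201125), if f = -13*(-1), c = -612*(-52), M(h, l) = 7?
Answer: 15925449824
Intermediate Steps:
c = 31824
f = 13
v(Z, V) = 20 (v(Z, V) = 7 + 13 = 20)
(v(13 + 10*5, -262) + (c - 84240))*(-102819 - 201125) = (20 + (31824 - 84240))*(-102819 - 201125) = (20 - 52416)*(-303944) = -52396*(-303944) = 15925449824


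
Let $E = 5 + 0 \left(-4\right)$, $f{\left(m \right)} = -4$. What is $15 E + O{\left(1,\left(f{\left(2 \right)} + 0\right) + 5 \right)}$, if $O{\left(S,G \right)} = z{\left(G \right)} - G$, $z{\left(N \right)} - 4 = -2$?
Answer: $76$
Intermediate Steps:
$E = 5$ ($E = 5 + 0 = 5$)
$z{\left(N \right)} = 2$ ($z{\left(N \right)} = 4 - 2 = 2$)
$O{\left(S,G \right)} = 2 - G$
$15 E + O{\left(1,\left(f{\left(2 \right)} + 0\right) + 5 \right)} = 15 \cdot 5 + \left(2 - \left(\left(-4 + 0\right) + 5\right)\right) = 75 + \left(2 - \left(-4 + 5\right)\right) = 75 + \left(2 - 1\right) = 75 + 1 = 76$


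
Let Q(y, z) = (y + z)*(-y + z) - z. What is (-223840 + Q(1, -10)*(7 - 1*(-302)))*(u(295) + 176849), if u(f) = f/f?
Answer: -33629619150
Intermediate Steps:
u(f) = 1
Q(y, z) = -z + (y + z)*(z - y) (Q(y, z) = (y + z)*(z - y) - z = -z + (y + z)*(z - y))
(-223840 + Q(1, -10)*(7 - 1*(-302)))*(u(295) + 176849) = (-223840 + ((-10)² - 1*(-10) - 1*1²)*(7 - 1*(-302)))*(1 + 176849) = (-223840 + (100 + 10 - 1*1)*(7 + 302))*176850 = (-223840 + (100 + 10 - 1)*309)*176850 = (-223840 + 109*309)*176850 = (-223840 + 33681)*176850 = -190159*176850 = -33629619150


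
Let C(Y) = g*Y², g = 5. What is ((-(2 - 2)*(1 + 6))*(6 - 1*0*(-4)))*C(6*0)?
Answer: 0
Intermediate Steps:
C(Y) = 5*Y²
((-(2 - 2)*(1 + 6))*(6 - 1*0*(-4)))*C(6*0) = ((-(2 - 2)*(1 + 6))*(6 - 1*0*(-4)))*(5*(6*0)²) = ((-0*7)*(6 + 0*(-4)))*(5*0²) = ((-1*0)*(6 + 0))*(5*0) = (0*6)*0 = 0*0 = 0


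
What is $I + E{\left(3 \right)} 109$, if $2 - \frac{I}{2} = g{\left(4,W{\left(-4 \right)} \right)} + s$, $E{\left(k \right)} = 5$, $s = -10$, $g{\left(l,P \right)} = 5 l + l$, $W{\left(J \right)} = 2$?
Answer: $521$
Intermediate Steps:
$g{\left(l,P \right)} = 6 l$
$I = -24$ ($I = 4 - 2 \left(6 \cdot 4 - 10\right) = 4 - 2 \left(24 - 10\right) = 4 - 28 = -24$)
$I + E{\left(3 \right)} 109 = -24 + 5 \cdot 109 = -24 + 545 = 521$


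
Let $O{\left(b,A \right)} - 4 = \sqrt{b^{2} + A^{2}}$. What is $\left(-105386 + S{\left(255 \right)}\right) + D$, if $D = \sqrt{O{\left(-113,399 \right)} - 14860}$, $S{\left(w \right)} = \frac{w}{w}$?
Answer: $-105385 + i \sqrt{14856 - \sqrt{171970}} \approx -1.0539 \cdot 10^{5} + 120.17 i$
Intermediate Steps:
$O{\left(b,A \right)} = 4 + \sqrt{A^{2} + b^{2}}$ ($O{\left(b,A \right)} = 4 + \sqrt{b^{2} + A^{2}} = 4 + \sqrt{A^{2} + b^{2}}$)
$S{\left(w \right)} = 1$
$D = \sqrt{-14856 + \sqrt{171970}}$ ($D = \sqrt{\left(4 + \sqrt{399^{2} + \left(-113\right)^{2}}\right) - 14860} = \sqrt{\left(4 + \sqrt{159201 + 12769}\right) - 14860} = \sqrt{\left(4 + \sqrt{171970}\right) - 14860} = \sqrt{-14856 + \sqrt{171970}} \approx 120.17 i$)
$\left(-105386 + S{\left(255 \right)}\right) + D = \left(-105386 + 1\right) + \sqrt{-14856 + \sqrt{171970}} = -105385 + \sqrt{-14856 + \sqrt{171970}}$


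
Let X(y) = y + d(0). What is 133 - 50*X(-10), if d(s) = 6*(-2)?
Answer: 1233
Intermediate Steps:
d(s) = -12
X(y) = -12 + y (X(y) = y - 12 = -12 + y)
133 - 50*X(-10) = 133 - 50*(-12 - 10) = 133 - 50*(-22) = 133 + 1100 = 1233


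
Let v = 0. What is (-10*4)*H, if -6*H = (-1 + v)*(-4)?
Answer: 80/3 ≈ 26.667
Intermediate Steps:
H = -⅔ (H = -(-1 + 0)*(-4)/6 = -(-1)*(-4)/6 = -⅙*4 = -⅔ ≈ -0.66667)
(-10*4)*H = -10*4*(-⅔) = -40*(-⅔) = 80/3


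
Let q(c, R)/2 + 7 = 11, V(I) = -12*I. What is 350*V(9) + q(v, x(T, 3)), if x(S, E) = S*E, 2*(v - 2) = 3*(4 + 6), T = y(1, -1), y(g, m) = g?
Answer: -37792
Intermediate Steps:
T = 1
v = 17 (v = 2 + (3*(4 + 6))/2 = 2 + (3*10)/2 = 2 + (½)*30 = 2 + 15 = 17)
x(S, E) = E*S
q(c, R) = 8 (q(c, R) = -14 + 2*11 = -14 + 22 = 8)
350*V(9) + q(v, x(T, 3)) = 350*(-12*9) + 8 = 350*(-108) + 8 = -37800 + 8 = -37792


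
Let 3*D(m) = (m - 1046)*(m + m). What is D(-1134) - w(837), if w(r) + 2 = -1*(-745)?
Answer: 1647337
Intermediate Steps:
w(r) = 743 (w(r) = -2 - 1*(-745) = -2 + 745 = 743)
D(m) = 2*m*(-1046 + m)/3 (D(m) = ((m - 1046)*(m + m))/3 = ((-1046 + m)*(2*m))/3 = (2*m*(-1046 + m))/3 = 2*m*(-1046 + m)/3)
D(-1134) - w(837) = (⅔)*(-1134)*(-1046 - 1134) - 1*743 = (⅔)*(-1134)*(-2180) - 743 = 1648080 - 743 = 1647337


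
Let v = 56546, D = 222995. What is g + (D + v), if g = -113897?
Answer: 165644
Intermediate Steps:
g + (D + v) = -113897 + (222995 + 56546) = -113897 + 279541 = 165644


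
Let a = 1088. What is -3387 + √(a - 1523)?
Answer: -3387 + I*√435 ≈ -3387.0 + 20.857*I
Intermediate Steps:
-3387 + √(a - 1523) = -3387 + √(1088 - 1523) = -3387 + √(-435) = -3387 + I*√435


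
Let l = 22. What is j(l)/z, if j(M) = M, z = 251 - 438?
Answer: -2/17 ≈ -0.11765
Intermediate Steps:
z = -187
j(l)/z = 22/(-187) = 22*(-1/187) = -2/17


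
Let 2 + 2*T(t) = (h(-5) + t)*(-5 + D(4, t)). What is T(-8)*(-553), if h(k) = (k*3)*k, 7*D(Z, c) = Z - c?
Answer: 122845/2 ≈ 61423.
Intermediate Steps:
D(Z, c) = -c/7 + Z/7 (D(Z, c) = (Z - c)/7 = -c/7 + Z/7)
h(k) = 3*k**2 (h(k) = (3*k)*k = 3*k**2)
T(t) = -1 + (75 + t)*(-31/7 - t/7)/2 (T(t) = -1 + ((3*(-5)**2 + t)*(-5 + (-t/7 + (1/7)*4)))/2 = -1 + ((3*25 + t)*(-5 + (-t/7 + 4/7)))/2 = -1 + ((75 + t)*(-5 + (4/7 - t/7)))/2 = -1 + ((75 + t)*(-31/7 - t/7))/2 = -1 + (75 + t)*(-31/7 - t/7)/2)
T(-8)*(-553) = (-2339/14 - 53/7*(-8) - 1/14*(-8)**2)*(-553) = (-2339/14 + 424/7 - 1/14*64)*(-553) = (-2339/14 + 424/7 - 32/7)*(-553) = -1555/14*(-553) = 122845/2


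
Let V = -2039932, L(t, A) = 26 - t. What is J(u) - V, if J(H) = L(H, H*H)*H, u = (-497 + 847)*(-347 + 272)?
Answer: -687705068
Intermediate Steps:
u = -26250 (u = 350*(-75) = -26250)
J(H) = H*(26 - H) (J(H) = (26 - H)*H = H*(26 - H))
J(u) - V = -26250*(26 - 1*(-26250)) - 1*(-2039932) = -26250*(26 + 26250) + 2039932 = -26250*26276 + 2039932 = -689745000 + 2039932 = -687705068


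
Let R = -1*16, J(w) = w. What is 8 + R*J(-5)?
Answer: 88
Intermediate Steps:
R = -16
8 + R*J(-5) = 8 - 16*(-5) = 8 + 80 = 88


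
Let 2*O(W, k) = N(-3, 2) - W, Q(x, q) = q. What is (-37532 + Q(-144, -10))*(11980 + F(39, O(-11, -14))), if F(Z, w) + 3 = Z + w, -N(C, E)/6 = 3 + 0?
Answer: -450973275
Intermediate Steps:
N(C, E) = -18 (N(C, E) = -6*(3 + 0) = -6*3 = -18)
O(W, k) = -9 - W/2 (O(W, k) = (-18 - W)/2 = -9 - W/2)
F(Z, w) = -3 + Z + w (F(Z, w) = -3 + (Z + w) = -3 + Z + w)
(-37532 + Q(-144, -10))*(11980 + F(39, O(-11, -14))) = (-37532 - 10)*(11980 + (-3 + 39 + (-9 - 1/2*(-11)))) = -37542*(11980 + (-3 + 39 + (-9 + 11/2))) = -37542*(11980 + (-3 + 39 - 7/2)) = -37542*(11980 + 65/2) = -37542*24025/2 = -450973275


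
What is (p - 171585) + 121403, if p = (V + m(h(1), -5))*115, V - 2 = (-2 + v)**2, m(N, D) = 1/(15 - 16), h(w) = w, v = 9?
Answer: -44432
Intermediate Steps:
m(N, D) = -1 (m(N, D) = 1/(-1) = -1)
V = 51 (V = 2 + (-2 + 9)**2 = 2 + 7**2 = 2 + 49 = 51)
p = 5750 (p = (51 - 1)*115 = 50*115 = 5750)
(p - 171585) + 121403 = (5750 - 171585) + 121403 = -165835 + 121403 = -44432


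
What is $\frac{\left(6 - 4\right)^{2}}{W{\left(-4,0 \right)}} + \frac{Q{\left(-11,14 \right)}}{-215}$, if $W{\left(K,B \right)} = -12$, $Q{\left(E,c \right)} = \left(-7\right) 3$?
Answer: $- \frac{152}{645} \approx -0.23566$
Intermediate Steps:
$Q{\left(E,c \right)} = -21$
$\frac{\left(6 - 4\right)^{2}}{W{\left(-4,0 \right)}} + \frac{Q{\left(-11,14 \right)}}{-215} = \frac{\left(6 - 4\right)^{2}}{-12} - \frac{21}{-215} = 2^{2} \left(- \frac{1}{12}\right) - - \frac{21}{215} = 4 \left(- \frac{1}{12}\right) + \frac{21}{215} = - \frac{1}{3} + \frac{21}{215} = - \frac{152}{645}$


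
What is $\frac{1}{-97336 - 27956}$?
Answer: $- \frac{1}{125292} \approx -7.9814 \cdot 10^{-6}$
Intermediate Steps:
$\frac{1}{-97336 - 27956} = \frac{1}{-125292} = - \frac{1}{125292}$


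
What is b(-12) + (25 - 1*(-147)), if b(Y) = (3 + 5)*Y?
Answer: 76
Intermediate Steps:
b(Y) = 8*Y
b(-12) + (25 - 1*(-147)) = 8*(-12) + (25 - 1*(-147)) = -96 + (25 + 147) = -96 + 172 = 76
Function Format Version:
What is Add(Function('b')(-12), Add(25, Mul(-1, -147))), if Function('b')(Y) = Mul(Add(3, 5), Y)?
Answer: 76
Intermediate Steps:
Function('b')(Y) = Mul(8, Y)
Add(Function('b')(-12), Add(25, Mul(-1, -147))) = Add(Mul(8, -12), Add(25, Mul(-1, -147))) = Add(-96, Add(25, 147)) = Add(-96, 172) = 76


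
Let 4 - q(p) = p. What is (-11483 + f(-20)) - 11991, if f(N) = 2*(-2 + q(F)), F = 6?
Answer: -23482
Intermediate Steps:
q(p) = 4 - p
f(N) = -8 (f(N) = 2*(-2 + (4 - 1*6)) = 2*(-2 + (4 - 6)) = 2*(-2 - 2) = 2*(-4) = -8)
(-11483 + f(-20)) - 11991 = (-11483 - 8) - 11991 = -11491 - 11991 = -23482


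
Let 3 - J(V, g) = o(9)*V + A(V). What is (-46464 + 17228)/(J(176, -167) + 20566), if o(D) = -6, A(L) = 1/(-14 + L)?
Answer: -4736232/3503249 ≈ -1.3520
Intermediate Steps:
J(V, g) = 3 - 1/(-14 + V) + 6*V (J(V, g) = 3 - (-6*V + 1/(-14 + V)) = 3 - (1/(-14 + V) - 6*V) = 3 + (-1/(-14 + V) + 6*V) = 3 - 1/(-14 + V) + 6*V)
(-46464 + 17228)/(J(176, -167) + 20566) = (-46464 + 17228)/((-43 - 81*176 + 6*176²)/(-14 + 176) + 20566) = -29236/((-43 - 14256 + 6*30976)/162 + 20566) = -29236/((-43 - 14256 + 185856)/162 + 20566) = -29236/((1/162)*171557 + 20566) = -29236/(171557/162 + 20566) = -29236/3503249/162 = -29236*162/3503249 = -4736232/3503249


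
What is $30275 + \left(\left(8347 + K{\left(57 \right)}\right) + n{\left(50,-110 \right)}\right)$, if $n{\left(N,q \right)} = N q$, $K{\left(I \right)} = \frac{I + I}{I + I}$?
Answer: $33123$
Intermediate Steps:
$K{\left(I \right)} = 1$ ($K{\left(I \right)} = \frac{2 I}{2 I} = 2 I \frac{1}{2 I} = 1$)
$30275 + \left(\left(8347 + K{\left(57 \right)}\right) + n{\left(50,-110 \right)}\right) = 30275 + \left(\left(8347 + 1\right) + 50 \left(-110\right)\right) = 30275 + \left(8348 - 5500\right) = 30275 + 2848 = 33123$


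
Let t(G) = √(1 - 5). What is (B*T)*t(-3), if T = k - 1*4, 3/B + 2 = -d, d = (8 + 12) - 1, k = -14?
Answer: 36*I/7 ≈ 5.1429*I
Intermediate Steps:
t(G) = 2*I (t(G) = √(-4) = 2*I)
d = 19 (d = 20 - 1 = 19)
B = -⅐ (B = 3/(-2 - 1*19) = 3/(-2 - 19) = 3/(-21) = 3*(-1/21) = -⅐ ≈ -0.14286)
T = -18 (T = -14 - 1*4 = -14 - 4 = -18)
(B*T)*t(-3) = (-⅐*(-18))*(2*I) = 18*(2*I)/7 = 36*I/7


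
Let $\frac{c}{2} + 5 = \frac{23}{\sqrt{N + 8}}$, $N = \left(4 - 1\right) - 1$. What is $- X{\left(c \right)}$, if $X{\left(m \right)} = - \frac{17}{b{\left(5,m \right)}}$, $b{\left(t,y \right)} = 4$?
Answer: $\frac{17}{4} \approx 4.25$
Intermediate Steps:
$N = 2$ ($N = \left(4 - 1\right) - 1 = 3 - 1 = 2$)
$c = -10 + \frac{23 \sqrt{10}}{5}$ ($c = -10 + 2 \frac{23}{\sqrt{2 + 8}} = -10 + 2 \frac{23}{\sqrt{10}} = -10 + 2 \cdot 23 \frac{\sqrt{10}}{10} = -10 + 2 \frac{23 \sqrt{10}}{10} = -10 + \frac{23 \sqrt{10}}{5} \approx 4.5465$)
$X{\left(m \right)} = - \frac{17}{4}$
$- X{\left(c \right)} = \left(-1\right) \left(- \frac{17}{4}\right) = \frac{17}{4}$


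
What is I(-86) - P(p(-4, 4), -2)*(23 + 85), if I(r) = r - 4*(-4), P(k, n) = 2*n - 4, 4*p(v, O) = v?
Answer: 794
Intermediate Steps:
p(v, O) = v/4
P(k, n) = -4 + 2*n
I(r) = 16 + r (I(r) = r + 16 = 16 + r)
I(-86) - P(p(-4, 4), -2)*(23 + 85) = (16 - 86) - (-4 + 2*(-2))*(23 + 85) = -70 - (-4 - 4)*108 = -70 - (-8)*108 = -70 - 1*(-864) = -70 + 864 = 794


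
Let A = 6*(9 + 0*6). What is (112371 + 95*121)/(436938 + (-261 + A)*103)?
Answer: 123866/415617 ≈ 0.29803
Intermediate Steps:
A = 54 (A = 6*(9 + 0) = 6*9 = 54)
(112371 + 95*121)/(436938 + (-261 + A)*103) = (112371 + 95*121)/(436938 + (-261 + 54)*103) = (112371 + 11495)/(436938 - 207*103) = 123866/(436938 - 21321) = 123866/415617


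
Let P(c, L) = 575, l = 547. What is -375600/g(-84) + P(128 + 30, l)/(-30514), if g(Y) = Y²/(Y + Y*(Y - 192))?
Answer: -262649259025/213598 ≈ -1.2296e+6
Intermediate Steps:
g(Y) = Y²/(Y + Y*(-192 + Y))
-375600/g(-84) + P(128 + 30, l)/(-30514) = -375600/((-84/(-191 - 84))) + 575/(-30514) = -375600/((-84/(-275))) + 575*(-1/30514) = -375600/((-84*(-1/275))) - 575/30514 = -375600/84/275 - 575/30514 = -375600*275/84 - 575/30514 = -8607500/7 - 575/30514 = -262649259025/213598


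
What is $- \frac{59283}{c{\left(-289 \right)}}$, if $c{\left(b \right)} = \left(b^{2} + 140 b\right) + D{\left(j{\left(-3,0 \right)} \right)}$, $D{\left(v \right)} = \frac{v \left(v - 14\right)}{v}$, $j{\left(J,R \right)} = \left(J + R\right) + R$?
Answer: $- \frac{19761}{14348} \approx -1.3773$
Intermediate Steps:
$j{\left(J,R \right)} = J + 2 R$
$D{\left(v \right)} = -14 + v$ ($D{\left(v \right)} = \frac{v \left(-14 + v\right)}{v} = -14 + v$)
$c{\left(b \right)} = -17 + b^{2} + 140 b$ ($c{\left(b \right)} = \left(b^{2} + 140 b\right) + \left(-14 + \left(-3 + 2 \cdot 0\right)\right) = \left(b^{2} + 140 b\right) + \left(-14 + \left(-3 + 0\right)\right) = \left(b^{2} + 140 b\right) - 17 = -17 + b^{2} + 140 b$)
$- \frac{59283}{c{\left(-289 \right)}} = - \frac{59283}{-17 + \left(-289\right)^{2} + 140 \left(-289\right)} = - \frac{59283}{-17 + 83521 - 40460} = - \frac{59283}{43044} = \left(-59283\right) \frac{1}{43044} = - \frac{19761}{14348}$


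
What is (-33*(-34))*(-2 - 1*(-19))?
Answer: 19074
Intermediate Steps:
(-33*(-34))*(-2 - 1*(-19)) = 1122*(-2 + 19) = 1122*17 = 19074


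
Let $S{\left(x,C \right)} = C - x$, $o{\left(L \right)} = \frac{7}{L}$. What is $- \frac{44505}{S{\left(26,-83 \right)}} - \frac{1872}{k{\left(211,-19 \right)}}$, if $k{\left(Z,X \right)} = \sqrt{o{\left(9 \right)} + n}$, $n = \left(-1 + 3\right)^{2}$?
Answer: $\frac{44505}{109} - \frac{5616 \sqrt{43}}{43} \approx -448.13$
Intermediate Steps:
$n = 4$ ($n = 2^{2} = 4$)
$k{\left(Z,X \right)} = \frac{\sqrt{43}}{3}$ ($k{\left(Z,X \right)} = \sqrt{\frac{7}{9} + 4} = \sqrt{\frac{43}{9}} = \frac{\sqrt{43}}{3}$)
$- \frac{44505}{S{\left(26,-83 \right)}} - \frac{1872}{k{\left(211,-19 \right)}} = - \frac{44505}{-83 - 26} - \frac{1872}{\frac{1}{3} \sqrt{43}} = - \frac{44505}{-83 - 26} - 1872 \frac{3 \sqrt{43}}{43} = - \frac{44505}{-109} - \frac{5616 \sqrt{43}}{43} = \left(-44505\right) \left(- \frac{1}{109}\right) - \frac{5616 \sqrt{43}}{43} = \frac{44505}{109} - \frac{5616 \sqrt{43}}{43}$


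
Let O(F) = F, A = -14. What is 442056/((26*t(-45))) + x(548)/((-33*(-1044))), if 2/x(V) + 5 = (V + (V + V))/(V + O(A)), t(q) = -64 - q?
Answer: -34266856109/38293398 ≈ -894.85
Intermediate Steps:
x(V) = 2/(-5 + 3*V/(-14 + V)) (x(V) = 2/(-5 + (V + (V + V))/(V - 14)) = 2/(-5 + (V + 2*V)/(-14 + V)) = 2/(-5 + (3*V)/(-14 + V)) = 2/(-5 + 3*V/(-14 + V)))
442056/((26*t(-45))) + x(548)/((-33*(-1044))) = 442056/((26*(-64 - 1*(-45)))) + ((14 - 1*548)/(-35 + 548))/((-33*(-1044))) = 442056/((26*(-64 + 45))) + ((14 - 548)/513)/34452 = 442056/((26*(-19))) + ((1/513)*(-534))*(1/34452) = 442056/(-494) - 178/171*1/34452 = 442056*(-1/494) - 89/2945646 = -221028/247 - 89/2945646 = -34266856109/38293398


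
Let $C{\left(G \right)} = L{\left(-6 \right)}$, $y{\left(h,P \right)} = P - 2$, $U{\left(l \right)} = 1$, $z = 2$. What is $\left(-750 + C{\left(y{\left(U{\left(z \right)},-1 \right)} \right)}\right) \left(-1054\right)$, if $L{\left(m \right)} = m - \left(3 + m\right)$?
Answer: $793662$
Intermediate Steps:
$L{\left(m \right)} = -3$
$y{\left(h,P \right)} = -2 + P$ ($y{\left(h,P \right)} = P - 2 = -2 + P$)
$C{\left(G \right)} = -3$
$\left(-750 + C{\left(y{\left(U{\left(z \right)},-1 \right)} \right)}\right) \left(-1054\right) = \left(-750 - 3\right) \left(-1054\right) = \left(-753\right) \left(-1054\right) = 793662$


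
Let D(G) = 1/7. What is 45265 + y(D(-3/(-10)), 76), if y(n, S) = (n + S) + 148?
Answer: 318424/7 ≈ 45489.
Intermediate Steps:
D(G) = ⅐
y(n, S) = 148 + S + n (y(n, S) = (S + n) + 148 = 148 + S + n)
45265 + y(D(-3/(-10)), 76) = 45265 + (148 + 76 + ⅐) = 45265 + 1569/7 = 318424/7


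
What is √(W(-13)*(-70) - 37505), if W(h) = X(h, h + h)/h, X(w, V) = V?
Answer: I*√37645 ≈ 194.02*I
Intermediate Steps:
W(h) = 2 (W(h) = (h + h)/h = (2*h)/h = 2)
√(W(-13)*(-70) - 37505) = √(2*(-70) - 37505) = √(-140 - 37505) = √(-37645) = I*√37645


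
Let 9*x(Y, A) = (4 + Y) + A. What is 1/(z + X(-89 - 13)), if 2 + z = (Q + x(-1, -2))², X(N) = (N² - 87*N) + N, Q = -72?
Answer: 81/1971703 ≈ 4.1081e-5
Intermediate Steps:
x(Y, A) = 4/9 + A/9 + Y/9 (x(Y, A) = ((4 + Y) + A)/9 = (4 + A + Y)/9 = 4/9 + A/9 + Y/9)
X(N) = N² - 86*N
z = 418447/81 (z = -2 + (-72 + (4/9 + (⅑)*(-2) + (⅑)*(-1)))² = -2 + (-72 + (4/9 - 2/9 - ⅑))² = -2 + (-72 + ⅑)² = -2 + (-647/9)² = -2 + 418609/81 = 418447/81 ≈ 5166.0)
1/(z + X(-89 - 13)) = 1/(418447/81 + (-89 - 13)*(-86 + (-89 - 13))) = 1/(418447/81 - 102*(-86 - 102)) = 1/(418447/81 - 102*(-188)) = 1/(418447/81 + 19176) = 1/(1971703/81) = 81/1971703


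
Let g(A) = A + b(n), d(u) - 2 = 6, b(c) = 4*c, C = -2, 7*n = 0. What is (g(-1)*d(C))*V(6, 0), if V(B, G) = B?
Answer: -48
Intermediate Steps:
n = 0 (n = (⅐)*0 = 0)
d(u) = 8 (d(u) = 2 + 6 = 8)
g(A) = A (g(A) = A + 4*0 = A + 0 = A)
(g(-1)*d(C))*V(6, 0) = -1*8*6 = -8*6 = -48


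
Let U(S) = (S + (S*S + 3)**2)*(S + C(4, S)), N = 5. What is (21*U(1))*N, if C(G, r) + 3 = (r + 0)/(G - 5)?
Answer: -5355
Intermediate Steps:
C(G, r) = -3 + r/(-5 + G) (C(G, r) = -3 + (r + 0)/(G - 5) = -3 + r/(-5 + G))
U(S) = -3*S - 3*(3 + S**2)**2 (U(S) = (S + (S*S + 3)**2)*(S + (15 + S - 3*4)/(-5 + 4)) = (S + (S**2 + 3)**2)*(S + (15 + S - 12)/(-1)) = (S + (3 + S**2)**2)*(S - (3 + S)) = (S + (3 + S**2)**2)*(S + (-3 - S)) = (S + (3 + S**2)**2)*(-3) = -3*S - 3*(3 + S**2)**2)
(21*U(1))*N = (21*(-27 - 18*1**2 - 3*1 - 3*1**4))*5 = (21*(-27 - 18*1 - 3 - 3*1))*5 = (21*(-27 - 18 - 3 - 3))*5 = (21*(-51))*5 = -1071*5 = -5355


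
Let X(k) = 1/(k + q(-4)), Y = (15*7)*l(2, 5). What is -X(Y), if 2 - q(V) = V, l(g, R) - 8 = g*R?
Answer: -1/1896 ≈ -0.00052743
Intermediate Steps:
l(g, R) = 8 + R*g (l(g, R) = 8 + g*R = 8 + R*g)
q(V) = 2 - V
Y = 1890 (Y = (15*7)*(8 + 5*2) = 105*(8 + 10) = 105*18 = 1890)
X(k) = 1/(6 + k) (X(k) = 1/(k + (2 - 1*(-4))) = 1/(k + (2 + 4)) = 1/(k + 6) = 1/(6 + k))
-X(Y) = -1/(6 + 1890) = -1/1896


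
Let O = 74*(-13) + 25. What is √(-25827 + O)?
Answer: 2*I*√6691 ≈ 163.6*I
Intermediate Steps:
O = -937 (O = -962 + 25 = -937)
√(-25827 + O) = √(-25827 - 937) = √(-26764) = 2*I*√6691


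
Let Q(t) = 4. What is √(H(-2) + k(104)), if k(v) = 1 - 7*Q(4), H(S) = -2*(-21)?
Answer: √15 ≈ 3.8730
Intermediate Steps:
H(S) = 42
k(v) = -27 (k(v) = 1 - 7*4 = 1 - 28 = -27)
√(H(-2) + k(104)) = √(42 - 27) = √15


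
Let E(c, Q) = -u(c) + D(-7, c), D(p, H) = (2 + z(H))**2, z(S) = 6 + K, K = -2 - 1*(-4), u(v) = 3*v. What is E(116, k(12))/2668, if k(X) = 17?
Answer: -62/667 ≈ -0.092954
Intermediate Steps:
K = 2 (K = -2 + 4 = 2)
z(S) = 8 (z(S) = 6 + 2 = 8)
D(p, H) = 100 (D(p, H) = (2 + 8)**2 = 10**2 = 100)
E(c, Q) = 100 - 3*c (E(c, Q) = -3*c + 100 = 100 - 3*c)
E(116, k(12))/2668 = (100 - 3*116)/2668 = (100 - 348)*(1/2668) = -248*1/2668 = -62/667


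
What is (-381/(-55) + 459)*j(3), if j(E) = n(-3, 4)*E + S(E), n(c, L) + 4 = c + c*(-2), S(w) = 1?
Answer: -51252/55 ≈ -931.85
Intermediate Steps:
n(c, L) = -4 - c (n(c, L) = -4 + (c + c*(-2)) = -4 + (c - 2*c) = -4 - c)
j(E) = 1 - E (j(E) = (-4 - 1*(-3))*E + 1 = (-4 + 3)*E + 1 = -E + 1 = 1 - E)
(-381/(-55) + 459)*j(3) = (-381/(-55) + 459)*(1 - 1*3) = (-381*(-1/55) + 459)*(1 - 3) = (381/55 + 459)*(-2) = (25626/55)*(-2) = -51252/55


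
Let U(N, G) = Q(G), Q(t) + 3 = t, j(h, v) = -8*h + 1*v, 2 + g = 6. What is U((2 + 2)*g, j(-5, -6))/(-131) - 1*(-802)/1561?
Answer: 56671/204491 ≈ 0.27713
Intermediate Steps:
g = 4 (g = -2 + 6 = 4)
j(h, v) = v - 8*h (j(h, v) = -8*h + v = v - 8*h)
Q(t) = -3 + t
U(N, G) = -3 + G
U((2 + 2)*g, j(-5, -6))/(-131) - 1*(-802)/1561 = (-3 + (-6 - 8*(-5)))/(-131) - 1*(-802)/1561 = (-3 + (-6 + 40))*(-1/131) + 802*(1/1561) = (-3 + 34)*(-1/131) + 802/1561 = 31*(-1/131) + 802/1561 = -31/131 + 802/1561 = 56671/204491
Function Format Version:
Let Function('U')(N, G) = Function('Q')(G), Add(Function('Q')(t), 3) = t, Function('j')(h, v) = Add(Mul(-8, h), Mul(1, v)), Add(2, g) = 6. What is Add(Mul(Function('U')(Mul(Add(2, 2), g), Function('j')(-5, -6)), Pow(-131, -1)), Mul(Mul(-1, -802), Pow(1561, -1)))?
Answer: Rational(56671, 204491) ≈ 0.27713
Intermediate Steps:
g = 4 (g = Add(-2, 6) = 4)
Function('j')(h, v) = Add(v, Mul(-8, h)) (Function('j')(h, v) = Add(Mul(-8, h), v) = Add(v, Mul(-8, h)))
Function('Q')(t) = Add(-3, t)
Function('U')(N, G) = Add(-3, G)
Add(Mul(Function('U')(Mul(Add(2, 2), g), Function('j')(-5, -6)), Pow(-131, -1)), Mul(Mul(-1, -802), Pow(1561, -1))) = Add(Mul(Add(-3, Add(-6, Mul(-8, -5))), Pow(-131, -1)), Mul(Mul(-1, -802), Pow(1561, -1))) = Add(Mul(Add(-3, Add(-6, 40)), Rational(-1, 131)), Mul(802, Rational(1, 1561))) = Add(Mul(Add(-3, 34), Rational(-1, 131)), Rational(802, 1561)) = Add(Mul(31, Rational(-1, 131)), Rational(802, 1561)) = Add(Rational(-31, 131), Rational(802, 1561)) = Rational(56671, 204491)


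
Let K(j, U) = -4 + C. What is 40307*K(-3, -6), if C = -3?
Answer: -282149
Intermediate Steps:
K(j, U) = -7 (K(j, U) = -4 - 3 = -7)
40307*K(-3, -6) = 40307*(-7) = -282149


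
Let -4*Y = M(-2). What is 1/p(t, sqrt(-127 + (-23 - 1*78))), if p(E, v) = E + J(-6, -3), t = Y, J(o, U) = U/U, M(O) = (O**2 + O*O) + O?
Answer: -2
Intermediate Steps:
M(O) = O + 2*O**2 (M(O) = (O**2 + O**2) + O = 2*O**2 + O = O + 2*O**2)
J(o, U) = 1
Y = -3/2 (Y = -(-1)*(1 + 2*(-2))/2 = -(-1)*(1 - 4)/2 = -(-1)*(-3)/2 = -1/4*6 = -3/2 ≈ -1.5000)
t = -3/2 ≈ -1.5000
p(E, v) = 1 + E (p(E, v) = E + 1 = 1 + E)
1/p(t, sqrt(-127 + (-23 - 1*78))) = 1/(1 - 3/2) = 1/(-1/2) = -2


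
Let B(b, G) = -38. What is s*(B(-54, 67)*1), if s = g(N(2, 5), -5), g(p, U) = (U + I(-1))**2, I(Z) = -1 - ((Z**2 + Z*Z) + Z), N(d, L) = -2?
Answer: -1862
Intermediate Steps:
I(Z) = -1 - Z - 2*Z**2 (I(Z) = -1 - ((Z**2 + Z**2) + Z) = -1 - (2*Z**2 + Z) = -1 - (Z + 2*Z**2) = -1 + (-Z - 2*Z**2) = -1 - Z - 2*Z**2)
g(p, U) = (-2 + U)**2 (g(p, U) = (U + (-1 - 1*(-1) - 2*(-1)**2))**2 = (U + (-1 + 1 - 2*1))**2 = (U + (-1 + 1 - 2))**2 = (U - 2)**2 = (-2 + U)**2)
s = 49 (s = (-2 - 5)**2 = (-7)**2 = 49)
s*(B(-54, 67)*1) = 49*(-38*1) = 49*(-38) = -1862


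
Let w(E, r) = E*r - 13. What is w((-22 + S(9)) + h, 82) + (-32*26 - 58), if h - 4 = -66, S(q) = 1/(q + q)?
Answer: -70078/9 ≈ -7786.4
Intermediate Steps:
S(q) = 1/(2*q)
h = -62 (h = 4 - 66 = -62)
w(E, r) = -13 + E*r
w((-22 + S(9)) + h, 82) + (-32*26 - 58) = (-13 + ((-22 + (1/2)/9) - 62)*82) + (-32*26 - 58) = (-13 + ((-22 + (1/2)*(1/9)) - 62)*82) + (-832 - 58) = (-13 + ((-22 + 1/18) - 62)*82) - 890 = (-13 + (-395/18 - 62)*82) - 890 = (-13 - 1511/18*82) - 890 = (-13 - 61951/9) - 890 = -62068/9 - 890 = -70078/9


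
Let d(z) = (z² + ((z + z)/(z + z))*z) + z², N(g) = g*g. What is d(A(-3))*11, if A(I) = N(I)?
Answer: 1881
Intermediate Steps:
N(g) = g²
A(I) = I²
d(z) = z + 2*z² (d(z) = (z² + ((2*z)/((2*z)))*z) + z² = (z² + ((2*z)*(1/(2*z)))*z) + z² = (z² + 1*z) + z² = (z² + z) + z² = (z + z²) + z² = z + 2*z²)
d(A(-3))*11 = ((-3)²*(1 + 2*(-3)²))*11 = (9*(1 + 2*9))*11 = (9*(1 + 18))*11 = (9*19)*11 = 171*11 = 1881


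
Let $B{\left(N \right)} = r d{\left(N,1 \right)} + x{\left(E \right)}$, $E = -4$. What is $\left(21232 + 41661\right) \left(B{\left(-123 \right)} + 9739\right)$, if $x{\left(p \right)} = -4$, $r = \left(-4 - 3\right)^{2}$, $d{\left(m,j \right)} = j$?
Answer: $615345112$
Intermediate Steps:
$r = 49$ ($r = \left(-7\right)^{2} = 49$)
$B{\left(N \right)} = 45$ ($B{\left(N \right)} = 49 \cdot 1 - 4 = 49 - 4 = 45$)
$\left(21232 + 41661\right) \left(B{\left(-123 \right)} + 9739\right) = \left(21232 + 41661\right) \left(45 + 9739\right) = 62893 \cdot 9784 = 615345112$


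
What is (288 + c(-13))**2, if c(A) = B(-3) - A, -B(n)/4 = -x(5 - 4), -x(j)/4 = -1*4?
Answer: 133225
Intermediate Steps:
x(j) = 16 (x(j) = -(-4)*4 = -4*(-4) = 16)
B(n) = 64 (B(n) = -(-4)*16 = -4*(-16) = 64)
c(A) = 64 - A
(288 + c(-13))**2 = (288 + (64 - 1*(-13)))**2 = (288 + (64 + 13))**2 = (288 + 77)**2 = 365**2 = 133225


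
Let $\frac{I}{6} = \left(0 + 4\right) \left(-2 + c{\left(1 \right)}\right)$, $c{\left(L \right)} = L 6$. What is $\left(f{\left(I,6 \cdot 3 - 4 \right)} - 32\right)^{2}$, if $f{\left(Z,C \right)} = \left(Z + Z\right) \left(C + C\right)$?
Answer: $28558336$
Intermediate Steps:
$c{\left(L \right)} = 6 L$
$I = 96$ ($I = 6 \left(0 + 4\right) \left(-2 + 6 \cdot 1\right) = 6 \cdot 4 \left(-2 + 6\right) = 6 \cdot 4 \cdot 4 = 6 \cdot 16 = 96$)
$f{\left(Z,C \right)} = 4 C Z$ ($f{\left(Z,C \right)} = 2 Z 2 C = 4 C Z$)
$\left(f{\left(I,6 \cdot 3 - 4 \right)} - 32\right)^{2} = \left(4 \left(6 \cdot 3 - 4\right) 96 - 32\right)^{2} = \left(4 \left(18 - 4\right) 96 - 32\right)^{2} = \left(4 \cdot 14 \cdot 96 - 32\right)^{2} = \left(5376 - 32\right)^{2} = 5344^{2} = 28558336$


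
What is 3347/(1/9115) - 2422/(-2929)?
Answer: 89357656167/2929 ≈ 3.0508e+7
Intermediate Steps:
3347/(1/9115) - 2422/(-2929) = 3347/(1/9115) - 2422*(-1/2929) = 3347*9115 + 2422/2929 = 30507905 + 2422/2929 = 89357656167/2929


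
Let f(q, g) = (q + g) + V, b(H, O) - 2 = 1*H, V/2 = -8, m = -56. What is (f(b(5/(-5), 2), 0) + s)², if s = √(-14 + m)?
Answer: (15 - I*√70)² ≈ 155.0 - 251.0*I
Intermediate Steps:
V = -16 (V = 2*(-8) = -16)
b(H, O) = 2 + H (b(H, O) = 2 + 1*H = 2 + H)
s = I*√70 (s = √(-14 - 56) = √(-70) = I*√70 ≈ 8.3666*I)
f(q, g) = -16 + g + q (f(q, g) = (q + g) - 16 = (g + q) - 16 = -16 + g + q)
(f(b(5/(-5), 2), 0) + s)² = ((-16 + 0 + (2 + 5/(-5))) + I*√70)² = ((-16 + 0 + (2 + 5*(-⅕))) + I*√70)² = ((-16 + 0 + (2 - 1)) + I*√70)² = ((-16 + 0 + 1) + I*√70)² = (-15 + I*√70)²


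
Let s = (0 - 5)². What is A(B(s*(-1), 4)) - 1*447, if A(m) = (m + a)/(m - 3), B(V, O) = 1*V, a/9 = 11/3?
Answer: -3131/7 ≈ -447.29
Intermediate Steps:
s = 25 (s = (-5)² = 25)
a = 33 (a = 9*(11/3) = 33)
B(V, O) = V
A(m) = (33 + m)/(-3 + m) (A(m) = (m + 33)/(m - 3) = (33 + m)/(-3 + m))
A(B(s*(-1), 4)) - 1*447 = (33 + 25*(-1))/(-3 + 25*(-1)) - 1*447 = (33 - 25)/(-3 - 25) - 447 = 8/(-28) - 447 = -1/28*8 - 447 = -2/7 - 447 = -3131/7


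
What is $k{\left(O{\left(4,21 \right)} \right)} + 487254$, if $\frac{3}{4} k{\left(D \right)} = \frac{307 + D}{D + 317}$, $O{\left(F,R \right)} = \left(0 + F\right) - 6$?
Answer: $\frac{92091250}{189} \approx 4.8726 \cdot 10^{5}$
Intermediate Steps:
$O{\left(F,R \right)} = -6 + F$ ($O{\left(F,R \right)} = F - 6 = -6 + F$)
$k{\left(D \right)} = \frac{4 \left(307 + D\right)}{3 \left(317 + D\right)}$ ($k{\left(D \right)} = \frac{4 \frac{307 + D}{D + 317}}{3} = \frac{4 \frac{307 + D}{317 + D}}{3} = \frac{4 \left(307 + D\right)}{3 \left(317 + D\right)}$)
$k{\left(O{\left(4,21 \right)} \right)} + 487254 = \frac{4 \left(307 + \left(-6 + 4\right)\right)}{3 \left(317 + \left(-6 + 4\right)\right)} + 487254 = \frac{4 \left(307 - 2\right)}{3 \left(317 - 2\right)} + 487254 = \frac{4}{3} \cdot \frac{1}{315} \cdot 305 + 487254 = \frac{244}{189} + 487254 = \frac{92091250}{189}$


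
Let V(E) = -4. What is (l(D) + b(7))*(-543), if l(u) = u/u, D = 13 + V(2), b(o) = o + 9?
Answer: -9231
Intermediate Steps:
b(o) = 9 + o
D = 9 (D = 13 - 4 = 9)
l(u) = 1
(l(D) + b(7))*(-543) = (1 + (9 + 7))*(-543) = (1 + 16)*(-543) = 17*(-543) = -9231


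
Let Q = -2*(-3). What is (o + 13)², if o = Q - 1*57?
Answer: 1444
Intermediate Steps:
Q = 6
o = -51 (o = 6 - 1*57 = 6 - 57 = -51)
(o + 13)² = (-51 + 13)² = (-38)² = 1444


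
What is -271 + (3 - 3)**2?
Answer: -271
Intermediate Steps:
-271 + (3 - 3)**2 = -271 + 0**2 = -271 + 0 = -271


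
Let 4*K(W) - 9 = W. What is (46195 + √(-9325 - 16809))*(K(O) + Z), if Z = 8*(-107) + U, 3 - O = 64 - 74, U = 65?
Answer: -72572345/2 - 1571*I*√26134/2 ≈ -3.6286e+7 - 1.2698e+5*I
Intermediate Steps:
O = 13 (O = 3 - (64 - 74) = 3 - 1*(-10) = 3 + 10 = 13)
Z = -791 (Z = 8*(-107) + 65 = -856 + 65 = -791)
K(W) = 9/4 + W/4
(46195 + √(-9325 - 16809))*(K(O) + Z) = (46195 + √(-9325 - 16809))*((9/4 + (¼)*13) - 791) = (46195 + √(-26134))*((9/4 + 13/4) - 791) = (46195 + I*√26134)*(11/2 - 791) = (46195 + I*√26134)*(-1571/2) = -72572345/2 - 1571*I*√26134/2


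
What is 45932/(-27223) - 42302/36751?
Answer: -218433406/76959421 ≈ -2.8383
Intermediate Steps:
45932/(-27223) - 42302/36751 = 45932*(-1/27223) - 42302*1/36751 = -45932/27223 - 3254/2827 = -218433406/76959421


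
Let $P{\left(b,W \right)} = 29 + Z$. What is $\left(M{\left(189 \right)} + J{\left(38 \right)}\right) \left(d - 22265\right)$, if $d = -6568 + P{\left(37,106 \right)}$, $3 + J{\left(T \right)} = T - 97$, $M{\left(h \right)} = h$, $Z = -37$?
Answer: $-3662807$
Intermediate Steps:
$P{\left(b,W \right)} = -8$ ($P{\left(b,W \right)} = 29 - 37 = -8$)
$J{\left(T \right)} = -100 + T$ ($J{\left(T \right)} = -3 + \left(T - 97\right) = -3 + \left(-97 + T\right) = -100 + T$)
$d = -6576$ ($d = -6568 - 8 = -6576$)
$\left(M{\left(189 \right)} + J{\left(38 \right)}\right) \left(d - 22265\right) = \left(189 + \left(-100 + 38\right)\right) \left(-6576 - 22265\right) = \left(189 - 62\right) \left(-28841\right) = 127 \left(-28841\right) = -3662807$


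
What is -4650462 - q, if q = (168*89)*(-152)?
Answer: -2377758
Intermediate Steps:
q = -2272704 (q = 14952*(-152) = -2272704)
-4650462 - q = -4650462 - 1*(-2272704) = -4650462 + 2272704 = -2377758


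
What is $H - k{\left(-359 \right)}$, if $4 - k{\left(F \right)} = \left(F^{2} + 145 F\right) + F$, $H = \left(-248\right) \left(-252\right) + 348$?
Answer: $139307$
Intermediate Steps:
$H = 62844$ ($H = 62496 + 348 = 62844$)
$k{\left(F \right)} = 4 - F^{2} - 146 F$ ($k{\left(F \right)} = 4 - \left(\left(F^{2} + 145 F\right) + F\right) = 4 - \left(F^{2} + 146 F\right) = 4 - F^{2} - 146 F$)
$H - k{\left(-359 \right)} = 62844 - \left(4 - \left(-359\right)^{2} - -52414\right) = 62844 - \left(4 - 128881 + 52414\right) = 62844 - -76463 = 62844 + 76463 = 139307$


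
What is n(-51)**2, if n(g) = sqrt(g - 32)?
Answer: -83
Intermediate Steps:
n(g) = sqrt(-32 + g)
n(-51)**2 = (sqrt(-32 - 51))**2 = (sqrt(-83))**2 = (I*sqrt(83))**2 = -83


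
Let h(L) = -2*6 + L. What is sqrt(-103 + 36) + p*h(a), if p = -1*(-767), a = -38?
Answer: -38350 + I*sqrt(67) ≈ -38350.0 + 8.1853*I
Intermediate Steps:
p = 767
h(L) = -12 + L
sqrt(-103 + 36) + p*h(a) = sqrt(-103 + 36) + 767*(-12 - 38) = sqrt(-67) + 767*(-50) = I*sqrt(67) - 38350 = -38350 + I*sqrt(67)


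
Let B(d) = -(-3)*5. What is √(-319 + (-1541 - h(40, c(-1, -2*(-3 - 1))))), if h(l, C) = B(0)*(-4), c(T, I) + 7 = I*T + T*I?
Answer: 30*I*√2 ≈ 42.426*I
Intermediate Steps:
c(T, I) = -7 + 2*I*T (c(T, I) = -7 + (I*T + T*I) = -7 + (I*T + I*T) = -7 + 2*I*T)
B(d) = 15 (B(d) = -3*(-5) = 15)
h(l, C) = -60 (h(l, C) = 15*(-4) = -60)
√(-319 + (-1541 - h(40, c(-1, -2*(-3 - 1))))) = √(-319 + (-1541 - 1*(-60))) = √(-319 + (-1541 + 60)) = √(-319 - 1481) = √(-1800) = 30*I*√2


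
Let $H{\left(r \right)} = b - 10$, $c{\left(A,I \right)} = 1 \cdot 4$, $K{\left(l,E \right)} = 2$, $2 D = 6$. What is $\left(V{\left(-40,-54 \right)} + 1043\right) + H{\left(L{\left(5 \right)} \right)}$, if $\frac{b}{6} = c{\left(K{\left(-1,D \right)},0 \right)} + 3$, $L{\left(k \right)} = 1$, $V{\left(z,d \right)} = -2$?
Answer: $1073$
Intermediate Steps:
$D = 3$ ($D = \frac{1}{2} \cdot 6 = 3$)
$c{\left(A,I \right)} = 4$
$b = 42$ ($b = 6 \left(4 + 3\right) = 6 \cdot 7 = 42$)
$H{\left(r \right)} = 32$ ($H{\left(r \right)} = 42 - 10 = 32$)
$\left(V{\left(-40,-54 \right)} + 1043\right) + H{\left(L{\left(5 \right)} \right)} = \left(-2 + 1043\right) + 32 = 1041 + 32 = 1073$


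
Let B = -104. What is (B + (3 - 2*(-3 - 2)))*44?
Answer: -4004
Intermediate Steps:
(B + (3 - 2*(-3 - 2)))*44 = (-104 + (3 - 2*(-3 - 2)))*44 = (-104 + (3 - 2*(-5)))*44 = (-104 + (3 + 10))*44 = (-104 + 13)*44 = -91*44 = -4004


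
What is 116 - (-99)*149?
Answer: 14867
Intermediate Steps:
116 - (-99)*149 = 116 - 99*(-149) = 116 + 14751 = 14867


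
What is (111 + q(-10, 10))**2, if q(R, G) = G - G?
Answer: 12321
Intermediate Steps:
q(R, G) = 0
(111 + q(-10, 10))**2 = (111 + 0)**2 = 111**2 = 12321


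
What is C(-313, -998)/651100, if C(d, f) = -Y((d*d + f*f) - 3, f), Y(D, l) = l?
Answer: 499/325550 ≈ 0.0015328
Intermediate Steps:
C(d, f) = -f
C(-313, -998)/651100 = -1*(-998)/651100 = 998*(1/651100) = 499/325550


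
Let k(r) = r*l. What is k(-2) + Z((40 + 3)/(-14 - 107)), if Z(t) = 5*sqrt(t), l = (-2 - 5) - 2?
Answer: 18 + 5*I*sqrt(43)/11 ≈ 18.0 + 2.9807*I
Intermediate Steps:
l = -9 (l = -7 - 2 = -9)
k(r) = -9*r (k(r) = r*(-9) = -9*r)
k(-2) + Z((40 + 3)/(-14 - 107)) = -9*(-2) + 5*sqrt((40 + 3)/(-14 - 107)) = 18 + 5*sqrt(43/(-121)) = 18 + 5*sqrt(43*(-1/121)) = 18 + 5*sqrt(-43/121) = 18 + 5*(I*sqrt(43)/11) = 18 + 5*I*sqrt(43)/11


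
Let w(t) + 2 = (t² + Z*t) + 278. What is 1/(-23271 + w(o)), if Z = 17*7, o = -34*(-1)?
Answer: -1/17793 ≈ -5.6202e-5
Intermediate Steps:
o = 34
Z = 119
w(t) = 276 + t² + 119*t (w(t) = -2 + ((t² + 119*t) + 278) = -2 + (278 + t² + 119*t) = 276 + t² + 119*t)
1/(-23271 + w(o)) = 1/(-23271 + (276 + 34² + 119*34)) = 1/(-23271 + (276 + 1156 + 4046)) = 1/(-23271 + 5478) = 1/(-17793) = -1/17793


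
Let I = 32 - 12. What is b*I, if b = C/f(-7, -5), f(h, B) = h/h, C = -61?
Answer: -1220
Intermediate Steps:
f(h, B) = 1
b = -61 (b = -61/1 = -61*1 = -61)
I = 20
b*I = -61*20 = -1220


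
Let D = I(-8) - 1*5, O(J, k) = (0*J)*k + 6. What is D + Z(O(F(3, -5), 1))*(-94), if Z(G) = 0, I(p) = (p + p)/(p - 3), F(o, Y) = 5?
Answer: -39/11 ≈ -3.5455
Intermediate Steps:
I(p) = 2*p/(-3 + p) (I(p) = (2*p)/(-3 + p) = 2*p/(-3 + p))
O(J, k) = 6 (O(J, k) = 0*k + 6 = 0 + 6 = 6)
D = -39/11 (D = 2*(-8)/(-3 - 8) - 1*5 = 2*(-8)/(-11) - 5 = 2*(-8)*(-1/11) - 5 = 16/11 - 5 = -39/11 ≈ -3.5455)
D + Z(O(F(3, -5), 1))*(-94) = -39/11 + 0*(-94) = -39/11 + 0 = -39/11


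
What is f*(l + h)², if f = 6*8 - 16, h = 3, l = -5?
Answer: 128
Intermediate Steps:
f = 32 (f = 48 - 16 = 32)
f*(l + h)² = 32*(-5 + 3)² = 32*(-2)² = 32*4 = 128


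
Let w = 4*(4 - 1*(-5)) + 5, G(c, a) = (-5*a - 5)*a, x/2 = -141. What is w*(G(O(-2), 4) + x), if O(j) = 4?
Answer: -15662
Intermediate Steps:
x = -282 (x = 2*(-141) = -282)
G(c, a) = a*(-5 - 5*a) (G(c, a) = (-5 - 5*a)*a = a*(-5 - 5*a))
w = 41 (w = 4*(4 + 5) + 5 = 4*9 + 5 = 36 + 5 = 41)
w*(G(O(-2), 4) + x) = 41*(-5*4*(1 + 4) - 282) = 41*(-5*4*5 - 282) = 41*(-100 - 282) = 41*(-382) = -15662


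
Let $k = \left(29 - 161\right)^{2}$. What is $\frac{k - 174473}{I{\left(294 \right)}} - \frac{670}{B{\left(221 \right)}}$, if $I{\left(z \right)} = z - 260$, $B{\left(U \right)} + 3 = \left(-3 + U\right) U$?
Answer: $- \frac{1513171671}{327590} \approx -4619.1$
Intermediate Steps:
$k = 17424$ ($k = \left(-132\right)^{2} = 17424$)
$B{\left(U \right)} = -3 + U \left(-3 + U\right)$ ($B{\left(U \right)} = -3 + \left(-3 + U\right) U = -3 + U \left(-3 + U\right)$)
$I{\left(z \right)} = -260 + z$ ($I{\left(z \right)} = z - 260 = -260 + z$)
$\frac{k - 174473}{I{\left(294 \right)}} - \frac{670}{B{\left(221 \right)}} = \frac{17424 - 174473}{-260 + 294} - \frac{670}{-3 + 221^{2} - 663} = \frac{17424 - 174473}{34} - \frac{670}{-3 + 48841 - 663} = \left(-157049\right) \frac{1}{34} - \frac{670}{48175} = - \frac{157049}{34} - \frac{134}{9635} = - \frac{1513171671}{327590}$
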